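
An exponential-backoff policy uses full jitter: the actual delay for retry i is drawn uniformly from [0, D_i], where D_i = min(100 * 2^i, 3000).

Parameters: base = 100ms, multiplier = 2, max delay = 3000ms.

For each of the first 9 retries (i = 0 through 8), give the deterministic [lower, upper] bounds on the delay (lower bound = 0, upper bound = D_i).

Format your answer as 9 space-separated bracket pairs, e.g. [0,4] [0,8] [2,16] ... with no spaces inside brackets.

Answer: [0,100] [0,200] [0,400] [0,800] [0,1600] [0,3000] [0,3000] [0,3000] [0,3000]

Derivation:
Computing bounds per retry:
  i=0: D_i=min(100*2^0,3000)=100, bounds=[0,100]
  i=1: D_i=min(100*2^1,3000)=200, bounds=[0,200]
  i=2: D_i=min(100*2^2,3000)=400, bounds=[0,400]
  i=3: D_i=min(100*2^3,3000)=800, bounds=[0,800]
  i=4: D_i=min(100*2^4,3000)=1600, bounds=[0,1600]
  i=5: D_i=min(100*2^5,3000)=3000, bounds=[0,3000]
  i=6: D_i=min(100*2^6,3000)=3000, bounds=[0,3000]
  i=7: D_i=min(100*2^7,3000)=3000, bounds=[0,3000]
  i=8: D_i=min(100*2^8,3000)=3000, bounds=[0,3000]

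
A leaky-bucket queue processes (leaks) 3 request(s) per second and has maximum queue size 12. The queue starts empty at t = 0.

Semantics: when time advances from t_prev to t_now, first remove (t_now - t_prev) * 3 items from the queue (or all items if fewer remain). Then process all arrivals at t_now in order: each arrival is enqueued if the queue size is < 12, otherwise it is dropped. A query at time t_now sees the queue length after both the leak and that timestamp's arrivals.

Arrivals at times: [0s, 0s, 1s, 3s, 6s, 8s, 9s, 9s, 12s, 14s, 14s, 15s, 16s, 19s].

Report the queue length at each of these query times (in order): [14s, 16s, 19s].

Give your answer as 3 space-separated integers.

Queue lengths at query times:
  query t=14s: backlog = 2
  query t=16s: backlog = 1
  query t=19s: backlog = 1

Answer: 2 1 1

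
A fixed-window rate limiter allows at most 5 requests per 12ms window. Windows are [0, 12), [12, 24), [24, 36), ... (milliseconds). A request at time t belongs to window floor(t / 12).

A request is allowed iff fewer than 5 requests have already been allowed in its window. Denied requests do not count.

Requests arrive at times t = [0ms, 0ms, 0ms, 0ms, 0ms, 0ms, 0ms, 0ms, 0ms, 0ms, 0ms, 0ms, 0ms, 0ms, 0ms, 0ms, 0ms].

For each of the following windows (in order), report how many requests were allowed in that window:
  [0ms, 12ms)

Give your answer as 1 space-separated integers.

Answer: 5

Derivation:
Processing requests:
  req#1 t=0ms (window 0): ALLOW
  req#2 t=0ms (window 0): ALLOW
  req#3 t=0ms (window 0): ALLOW
  req#4 t=0ms (window 0): ALLOW
  req#5 t=0ms (window 0): ALLOW
  req#6 t=0ms (window 0): DENY
  req#7 t=0ms (window 0): DENY
  req#8 t=0ms (window 0): DENY
  req#9 t=0ms (window 0): DENY
  req#10 t=0ms (window 0): DENY
  req#11 t=0ms (window 0): DENY
  req#12 t=0ms (window 0): DENY
  req#13 t=0ms (window 0): DENY
  req#14 t=0ms (window 0): DENY
  req#15 t=0ms (window 0): DENY
  req#16 t=0ms (window 0): DENY
  req#17 t=0ms (window 0): DENY

Allowed counts by window: 5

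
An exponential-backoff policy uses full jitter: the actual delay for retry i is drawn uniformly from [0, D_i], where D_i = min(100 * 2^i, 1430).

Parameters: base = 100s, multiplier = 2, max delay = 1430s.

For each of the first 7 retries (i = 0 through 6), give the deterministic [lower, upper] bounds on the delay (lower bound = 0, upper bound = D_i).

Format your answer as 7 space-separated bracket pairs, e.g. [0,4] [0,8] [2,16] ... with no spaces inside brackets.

Answer: [0,100] [0,200] [0,400] [0,800] [0,1430] [0,1430] [0,1430]

Derivation:
Computing bounds per retry:
  i=0: D_i=min(100*2^0,1430)=100, bounds=[0,100]
  i=1: D_i=min(100*2^1,1430)=200, bounds=[0,200]
  i=2: D_i=min(100*2^2,1430)=400, bounds=[0,400]
  i=3: D_i=min(100*2^3,1430)=800, bounds=[0,800]
  i=4: D_i=min(100*2^4,1430)=1430, bounds=[0,1430]
  i=5: D_i=min(100*2^5,1430)=1430, bounds=[0,1430]
  i=6: D_i=min(100*2^6,1430)=1430, bounds=[0,1430]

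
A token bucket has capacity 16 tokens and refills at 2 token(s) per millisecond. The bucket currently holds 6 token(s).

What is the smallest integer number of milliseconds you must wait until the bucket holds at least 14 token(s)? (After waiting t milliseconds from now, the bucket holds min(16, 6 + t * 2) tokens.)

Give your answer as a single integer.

Answer: 4

Derivation:
Need 6 + t * 2 >= 14, so t >= 8/2.
Smallest integer t = ceil(8/2) = 4.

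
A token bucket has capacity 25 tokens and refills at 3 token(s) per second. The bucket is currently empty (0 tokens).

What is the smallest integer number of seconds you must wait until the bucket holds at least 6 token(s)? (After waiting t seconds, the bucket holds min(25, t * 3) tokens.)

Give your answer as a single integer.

Answer: 2

Derivation:
Need t * 3 >= 6, so t >= 6/3.
Smallest integer t = ceil(6/3) = 2.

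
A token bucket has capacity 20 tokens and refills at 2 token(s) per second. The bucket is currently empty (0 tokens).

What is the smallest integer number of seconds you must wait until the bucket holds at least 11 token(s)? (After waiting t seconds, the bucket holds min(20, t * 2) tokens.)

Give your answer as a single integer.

Answer: 6

Derivation:
Need t * 2 >= 11, so t >= 11/2.
Smallest integer t = ceil(11/2) = 6.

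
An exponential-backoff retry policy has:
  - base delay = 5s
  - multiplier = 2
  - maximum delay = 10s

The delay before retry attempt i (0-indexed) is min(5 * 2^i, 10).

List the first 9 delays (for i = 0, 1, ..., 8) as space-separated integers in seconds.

Answer: 5 10 10 10 10 10 10 10 10

Derivation:
Computing each delay:
  i=0: min(5*2^0, 10) = 5
  i=1: min(5*2^1, 10) = 10
  i=2: min(5*2^2, 10) = 10
  i=3: min(5*2^3, 10) = 10
  i=4: min(5*2^4, 10) = 10
  i=5: min(5*2^5, 10) = 10
  i=6: min(5*2^6, 10) = 10
  i=7: min(5*2^7, 10) = 10
  i=8: min(5*2^8, 10) = 10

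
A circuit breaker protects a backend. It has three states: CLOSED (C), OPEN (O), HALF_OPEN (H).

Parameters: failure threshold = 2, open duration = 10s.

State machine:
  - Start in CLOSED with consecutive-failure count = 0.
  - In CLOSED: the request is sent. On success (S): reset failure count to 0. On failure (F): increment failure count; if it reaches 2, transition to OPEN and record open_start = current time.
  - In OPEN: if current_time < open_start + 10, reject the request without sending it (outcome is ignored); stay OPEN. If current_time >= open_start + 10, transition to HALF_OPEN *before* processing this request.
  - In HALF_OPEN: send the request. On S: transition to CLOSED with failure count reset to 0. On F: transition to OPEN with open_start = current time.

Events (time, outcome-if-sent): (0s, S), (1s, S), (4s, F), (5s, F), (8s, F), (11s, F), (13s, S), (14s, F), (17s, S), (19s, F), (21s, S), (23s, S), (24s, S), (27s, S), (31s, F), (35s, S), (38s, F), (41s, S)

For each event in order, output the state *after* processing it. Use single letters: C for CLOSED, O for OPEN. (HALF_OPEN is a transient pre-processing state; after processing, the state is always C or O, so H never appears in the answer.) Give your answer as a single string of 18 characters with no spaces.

Answer: CCCOOOOOCCCCCCCCCC

Derivation:
State after each event:
  event#1 t=0s outcome=S: state=CLOSED
  event#2 t=1s outcome=S: state=CLOSED
  event#3 t=4s outcome=F: state=CLOSED
  event#4 t=5s outcome=F: state=OPEN
  event#5 t=8s outcome=F: state=OPEN
  event#6 t=11s outcome=F: state=OPEN
  event#7 t=13s outcome=S: state=OPEN
  event#8 t=14s outcome=F: state=OPEN
  event#9 t=17s outcome=S: state=CLOSED
  event#10 t=19s outcome=F: state=CLOSED
  event#11 t=21s outcome=S: state=CLOSED
  event#12 t=23s outcome=S: state=CLOSED
  event#13 t=24s outcome=S: state=CLOSED
  event#14 t=27s outcome=S: state=CLOSED
  event#15 t=31s outcome=F: state=CLOSED
  event#16 t=35s outcome=S: state=CLOSED
  event#17 t=38s outcome=F: state=CLOSED
  event#18 t=41s outcome=S: state=CLOSED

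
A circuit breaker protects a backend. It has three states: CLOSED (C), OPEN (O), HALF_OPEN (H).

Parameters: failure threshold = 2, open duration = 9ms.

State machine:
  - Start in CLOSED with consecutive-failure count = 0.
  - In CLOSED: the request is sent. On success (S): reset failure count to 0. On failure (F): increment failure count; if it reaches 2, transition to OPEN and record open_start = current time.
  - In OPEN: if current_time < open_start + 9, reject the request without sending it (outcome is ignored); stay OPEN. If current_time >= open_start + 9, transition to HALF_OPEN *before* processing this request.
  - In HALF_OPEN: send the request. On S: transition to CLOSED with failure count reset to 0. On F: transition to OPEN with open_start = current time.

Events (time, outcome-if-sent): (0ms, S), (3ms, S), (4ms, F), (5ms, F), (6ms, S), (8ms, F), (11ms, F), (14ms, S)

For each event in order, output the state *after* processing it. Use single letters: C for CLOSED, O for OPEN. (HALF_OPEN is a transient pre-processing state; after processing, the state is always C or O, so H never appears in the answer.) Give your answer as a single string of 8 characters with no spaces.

State after each event:
  event#1 t=0ms outcome=S: state=CLOSED
  event#2 t=3ms outcome=S: state=CLOSED
  event#3 t=4ms outcome=F: state=CLOSED
  event#4 t=5ms outcome=F: state=OPEN
  event#5 t=6ms outcome=S: state=OPEN
  event#6 t=8ms outcome=F: state=OPEN
  event#7 t=11ms outcome=F: state=OPEN
  event#8 t=14ms outcome=S: state=CLOSED

Answer: CCCOOOOC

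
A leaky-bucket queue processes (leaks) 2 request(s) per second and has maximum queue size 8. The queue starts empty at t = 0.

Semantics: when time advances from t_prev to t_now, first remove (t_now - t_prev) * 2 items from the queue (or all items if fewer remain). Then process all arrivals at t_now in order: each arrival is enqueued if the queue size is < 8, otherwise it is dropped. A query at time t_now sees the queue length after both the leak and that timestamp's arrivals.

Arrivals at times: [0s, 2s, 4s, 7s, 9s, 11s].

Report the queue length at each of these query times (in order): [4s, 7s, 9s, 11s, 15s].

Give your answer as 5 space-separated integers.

Answer: 1 1 1 1 0

Derivation:
Queue lengths at query times:
  query t=4s: backlog = 1
  query t=7s: backlog = 1
  query t=9s: backlog = 1
  query t=11s: backlog = 1
  query t=15s: backlog = 0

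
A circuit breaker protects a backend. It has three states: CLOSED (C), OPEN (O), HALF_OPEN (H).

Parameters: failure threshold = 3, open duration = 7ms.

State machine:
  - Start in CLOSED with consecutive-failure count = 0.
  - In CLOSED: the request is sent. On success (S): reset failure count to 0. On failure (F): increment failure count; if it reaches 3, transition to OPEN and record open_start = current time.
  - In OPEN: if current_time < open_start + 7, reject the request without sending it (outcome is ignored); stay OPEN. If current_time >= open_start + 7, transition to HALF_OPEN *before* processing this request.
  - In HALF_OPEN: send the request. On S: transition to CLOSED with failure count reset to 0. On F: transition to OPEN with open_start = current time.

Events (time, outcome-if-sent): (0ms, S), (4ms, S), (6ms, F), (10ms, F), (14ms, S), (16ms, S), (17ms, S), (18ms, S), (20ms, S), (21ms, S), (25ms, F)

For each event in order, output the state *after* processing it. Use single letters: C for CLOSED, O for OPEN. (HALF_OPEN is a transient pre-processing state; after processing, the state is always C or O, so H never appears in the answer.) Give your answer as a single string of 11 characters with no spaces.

State after each event:
  event#1 t=0ms outcome=S: state=CLOSED
  event#2 t=4ms outcome=S: state=CLOSED
  event#3 t=6ms outcome=F: state=CLOSED
  event#4 t=10ms outcome=F: state=CLOSED
  event#5 t=14ms outcome=S: state=CLOSED
  event#6 t=16ms outcome=S: state=CLOSED
  event#7 t=17ms outcome=S: state=CLOSED
  event#8 t=18ms outcome=S: state=CLOSED
  event#9 t=20ms outcome=S: state=CLOSED
  event#10 t=21ms outcome=S: state=CLOSED
  event#11 t=25ms outcome=F: state=CLOSED

Answer: CCCCCCCCCCC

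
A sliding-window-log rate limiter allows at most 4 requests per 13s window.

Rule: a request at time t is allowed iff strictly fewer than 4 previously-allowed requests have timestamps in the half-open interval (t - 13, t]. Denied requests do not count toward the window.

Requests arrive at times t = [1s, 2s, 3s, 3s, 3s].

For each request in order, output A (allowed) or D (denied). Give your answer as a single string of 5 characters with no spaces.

Answer: AAAAD

Derivation:
Tracking allowed requests in the window:
  req#1 t=1s: ALLOW
  req#2 t=2s: ALLOW
  req#3 t=3s: ALLOW
  req#4 t=3s: ALLOW
  req#5 t=3s: DENY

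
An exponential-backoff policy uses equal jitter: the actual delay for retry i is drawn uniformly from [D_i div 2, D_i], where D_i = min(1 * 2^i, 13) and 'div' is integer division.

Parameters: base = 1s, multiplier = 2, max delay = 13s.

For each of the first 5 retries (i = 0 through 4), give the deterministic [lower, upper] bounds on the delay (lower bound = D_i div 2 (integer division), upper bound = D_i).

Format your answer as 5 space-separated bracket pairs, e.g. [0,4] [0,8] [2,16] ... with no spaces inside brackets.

Computing bounds per retry:
  i=0: D_i=min(1*2^0,13)=1, bounds=[0,1]
  i=1: D_i=min(1*2^1,13)=2, bounds=[1,2]
  i=2: D_i=min(1*2^2,13)=4, bounds=[2,4]
  i=3: D_i=min(1*2^3,13)=8, bounds=[4,8]
  i=4: D_i=min(1*2^4,13)=13, bounds=[6,13]

Answer: [0,1] [1,2] [2,4] [4,8] [6,13]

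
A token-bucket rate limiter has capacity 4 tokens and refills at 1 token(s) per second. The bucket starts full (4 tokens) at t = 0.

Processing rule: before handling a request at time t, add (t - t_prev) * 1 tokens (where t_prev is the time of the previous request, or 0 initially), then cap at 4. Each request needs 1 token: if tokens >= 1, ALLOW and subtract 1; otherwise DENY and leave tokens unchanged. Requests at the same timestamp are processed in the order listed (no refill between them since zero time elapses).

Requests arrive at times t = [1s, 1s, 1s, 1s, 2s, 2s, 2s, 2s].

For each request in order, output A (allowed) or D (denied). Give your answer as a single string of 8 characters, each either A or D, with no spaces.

Simulating step by step:
  req#1 t=1s: ALLOW
  req#2 t=1s: ALLOW
  req#3 t=1s: ALLOW
  req#4 t=1s: ALLOW
  req#5 t=2s: ALLOW
  req#6 t=2s: DENY
  req#7 t=2s: DENY
  req#8 t=2s: DENY

Answer: AAAAADDD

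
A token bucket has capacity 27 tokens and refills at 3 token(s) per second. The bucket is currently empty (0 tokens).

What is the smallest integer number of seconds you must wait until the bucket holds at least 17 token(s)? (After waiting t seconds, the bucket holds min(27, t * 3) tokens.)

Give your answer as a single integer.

Answer: 6

Derivation:
Need t * 3 >= 17, so t >= 17/3.
Smallest integer t = ceil(17/3) = 6.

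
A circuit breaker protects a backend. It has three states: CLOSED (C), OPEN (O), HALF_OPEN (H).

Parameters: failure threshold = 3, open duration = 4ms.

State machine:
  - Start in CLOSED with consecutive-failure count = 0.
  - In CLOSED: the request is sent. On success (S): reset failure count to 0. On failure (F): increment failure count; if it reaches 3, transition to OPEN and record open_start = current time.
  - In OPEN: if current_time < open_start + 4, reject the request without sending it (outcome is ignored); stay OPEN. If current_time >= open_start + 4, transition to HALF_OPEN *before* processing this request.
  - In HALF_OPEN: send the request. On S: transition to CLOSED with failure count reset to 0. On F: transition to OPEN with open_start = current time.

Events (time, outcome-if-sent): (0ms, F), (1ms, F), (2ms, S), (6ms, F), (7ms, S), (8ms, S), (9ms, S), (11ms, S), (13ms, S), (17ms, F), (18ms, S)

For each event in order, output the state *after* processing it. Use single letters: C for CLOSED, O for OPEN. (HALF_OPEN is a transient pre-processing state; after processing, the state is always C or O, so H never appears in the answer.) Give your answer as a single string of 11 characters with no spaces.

Answer: CCCCCCCCCCC

Derivation:
State after each event:
  event#1 t=0ms outcome=F: state=CLOSED
  event#2 t=1ms outcome=F: state=CLOSED
  event#3 t=2ms outcome=S: state=CLOSED
  event#4 t=6ms outcome=F: state=CLOSED
  event#5 t=7ms outcome=S: state=CLOSED
  event#6 t=8ms outcome=S: state=CLOSED
  event#7 t=9ms outcome=S: state=CLOSED
  event#8 t=11ms outcome=S: state=CLOSED
  event#9 t=13ms outcome=S: state=CLOSED
  event#10 t=17ms outcome=F: state=CLOSED
  event#11 t=18ms outcome=S: state=CLOSED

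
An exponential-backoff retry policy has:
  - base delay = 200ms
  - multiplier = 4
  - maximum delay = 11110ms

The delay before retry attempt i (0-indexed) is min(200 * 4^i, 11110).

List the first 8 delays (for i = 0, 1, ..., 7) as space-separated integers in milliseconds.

Answer: 200 800 3200 11110 11110 11110 11110 11110

Derivation:
Computing each delay:
  i=0: min(200*4^0, 11110) = 200
  i=1: min(200*4^1, 11110) = 800
  i=2: min(200*4^2, 11110) = 3200
  i=3: min(200*4^3, 11110) = 11110
  i=4: min(200*4^4, 11110) = 11110
  i=5: min(200*4^5, 11110) = 11110
  i=6: min(200*4^6, 11110) = 11110
  i=7: min(200*4^7, 11110) = 11110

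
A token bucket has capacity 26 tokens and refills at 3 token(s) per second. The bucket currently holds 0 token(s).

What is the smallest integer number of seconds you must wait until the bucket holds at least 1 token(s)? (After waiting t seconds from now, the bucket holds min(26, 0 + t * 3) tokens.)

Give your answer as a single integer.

Answer: 1

Derivation:
Need 0 + t * 3 >= 1, so t >= 1/3.
Smallest integer t = ceil(1/3) = 1.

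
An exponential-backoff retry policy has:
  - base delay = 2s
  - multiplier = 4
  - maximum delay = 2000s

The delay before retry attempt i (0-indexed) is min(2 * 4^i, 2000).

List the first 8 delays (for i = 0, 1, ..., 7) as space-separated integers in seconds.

Computing each delay:
  i=0: min(2*4^0, 2000) = 2
  i=1: min(2*4^1, 2000) = 8
  i=2: min(2*4^2, 2000) = 32
  i=3: min(2*4^3, 2000) = 128
  i=4: min(2*4^4, 2000) = 512
  i=5: min(2*4^5, 2000) = 2000
  i=6: min(2*4^6, 2000) = 2000
  i=7: min(2*4^7, 2000) = 2000

Answer: 2 8 32 128 512 2000 2000 2000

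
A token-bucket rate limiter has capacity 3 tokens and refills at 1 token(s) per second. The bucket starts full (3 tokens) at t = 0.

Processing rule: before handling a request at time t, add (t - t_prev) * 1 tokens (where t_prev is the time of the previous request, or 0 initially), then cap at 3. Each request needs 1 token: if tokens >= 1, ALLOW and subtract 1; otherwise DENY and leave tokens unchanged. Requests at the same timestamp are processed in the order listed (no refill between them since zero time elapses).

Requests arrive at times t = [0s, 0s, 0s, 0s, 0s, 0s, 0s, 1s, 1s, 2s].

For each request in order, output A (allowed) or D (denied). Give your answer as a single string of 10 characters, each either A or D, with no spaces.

Simulating step by step:
  req#1 t=0s: ALLOW
  req#2 t=0s: ALLOW
  req#3 t=0s: ALLOW
  req#4 t=0s: DENY
  req#5 t=0s: DENY
  req#6 t=0s: DENY
  req#7 t=0s: DENY
  req#8 t=1s: ALLOW
  req#9 t=1s: DENY
  req#10 t=2s: ALLOW

Answer: AAADDDDADA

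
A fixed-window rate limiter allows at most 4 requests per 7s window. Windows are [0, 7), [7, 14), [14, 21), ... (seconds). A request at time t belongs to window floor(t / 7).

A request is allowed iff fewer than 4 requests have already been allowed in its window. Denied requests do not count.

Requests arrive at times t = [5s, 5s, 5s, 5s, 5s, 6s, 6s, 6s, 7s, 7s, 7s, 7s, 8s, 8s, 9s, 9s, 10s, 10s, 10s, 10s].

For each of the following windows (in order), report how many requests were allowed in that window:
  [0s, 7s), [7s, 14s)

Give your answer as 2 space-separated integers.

Processing requests:
  req#1 t=5s (window 0): ALLOW
  req#2 t=5s (window 0): ALLOW
  req#3 t=5s (window 0): ALLOW
  req#4 t=5s (window 0): ALLOW
  req#5 t=5s (window 0): DENY
  req#6 t=6s (window 0): DENY
  req#7 t=6s (window 0): DENY
  req#8 t=6s (window 0): DENY
  req#9 t=7s (window 1): ALLOW
  req#10 t=7s (window 1): ALLOW
  req#11 t=7s (window 1): ALLOW
  req#12 t=7s (window 1): ALLOW
  req#13 t=8s (window 1): DENY
  req#14 t=8s (window 1): DENY
  req#15 t=9s (window 1): DENY
  req#16 t=9s (window 1): DENY
  req#17 t=10s (window 1): DENY
  req#18 t=10s (window 1): DENY
  req#19 t=10s (window 1): DENY
  req#20 t=10s (window 1): DENY

Allowed counts by window: 4 4

Answer: 4 4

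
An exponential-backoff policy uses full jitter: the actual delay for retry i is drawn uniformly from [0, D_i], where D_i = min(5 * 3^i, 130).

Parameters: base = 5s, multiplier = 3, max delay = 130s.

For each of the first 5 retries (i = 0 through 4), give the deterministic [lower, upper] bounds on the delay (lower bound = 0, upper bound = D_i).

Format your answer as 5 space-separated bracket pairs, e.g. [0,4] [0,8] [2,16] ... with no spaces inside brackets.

Computing bounds per retry:
  i=0: D_i=min(5*3^0,130)=5, bounds=[0,5]
  i=1: D_i=min(5*3^1,130)=15, bounds=[0,15]
  i=2: D_i=min(5*3^2,130)=45, bounds=[0,45]
  i=3: D_i=min(5*3^3,130)=130, bounds=[0,130]
  i=4: D_i=min(5*3^4,130)=130, bounds=[0,130]

Answer: [0,5] [0,15] [0,45] [0,130] [0,130]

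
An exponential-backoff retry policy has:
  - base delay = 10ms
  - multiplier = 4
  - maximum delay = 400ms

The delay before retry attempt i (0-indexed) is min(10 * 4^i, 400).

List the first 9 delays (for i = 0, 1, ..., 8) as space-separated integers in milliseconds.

Computing each delay:
  i=0: min(10*4^0, 400) = 10
  i=1: min(10*4^1, 400) = 40
  i=2: min(10*4^2, 400) = 160
  i=3: min(10*4^3, 400) = 400
  i=4: min(10*4^4, 400) = 400
  i=5: min(10*4^5, 400) = 400
  i=6: min(10*4^6, 400) = 400
  i=7: min(10*4^7, 400) = 400
  i=8: min(10*4^8, 400) = 400

Answer: 10 40 160 400 400 400 400 400 400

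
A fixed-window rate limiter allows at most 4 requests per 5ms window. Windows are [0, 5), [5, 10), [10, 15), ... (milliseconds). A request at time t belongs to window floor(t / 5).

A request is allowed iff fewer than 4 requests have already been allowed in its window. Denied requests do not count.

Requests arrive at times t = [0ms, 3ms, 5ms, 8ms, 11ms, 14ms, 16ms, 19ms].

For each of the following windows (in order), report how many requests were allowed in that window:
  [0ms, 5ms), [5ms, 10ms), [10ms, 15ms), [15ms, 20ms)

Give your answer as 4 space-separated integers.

Processing requests:
  req#1 t=0ms (window 0): ALLOW
  req#2 t=3ms (window 0): ALLOW
  req#3 t=5ms (window 1): ALLOW
  req#4 t=8ms (window 1): ALLOW
  req#5 t=11ms (window 2): ALLOW
  req#6 t=14ms (window 2): ALLOW
  req#7 t=16ms (window 3): ALLOW
  req#8 t=19ms (window 3): ALLOW

Allowed counts by window: 2 2 2 2

Answer: 2 2 2 2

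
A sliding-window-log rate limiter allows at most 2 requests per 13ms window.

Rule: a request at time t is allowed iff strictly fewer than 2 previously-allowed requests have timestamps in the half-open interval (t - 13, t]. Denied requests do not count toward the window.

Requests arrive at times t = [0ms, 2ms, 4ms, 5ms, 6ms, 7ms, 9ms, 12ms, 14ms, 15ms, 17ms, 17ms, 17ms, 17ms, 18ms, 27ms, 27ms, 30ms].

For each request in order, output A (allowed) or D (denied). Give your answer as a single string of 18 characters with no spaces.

Answer: AADDDDDDAADDDDDADA

Derivation:
Tracking allowed requests in the window:
  req#1 t=0ms: ALLOW
  req#2 t=2ms: ALLOW
  req#3 t=4ms: DENY
  req#4 t=5ms: DENY
  req#5 t=6ms: DENY
  req#6 t=7ms: DENY
  req#7 t=9ms: DENY
  req#8 t=12ms: DENY
  req#9 t=14ms: ALLOW
  req#10 t=15ms: ALLOW
  req#11 t=17ms: DENY
  req#12 t=17ms: DENY
  req#13 t=17ms: DENY
  req#14 t=17ms: DENY
  req#15 t=18ms: DENY
  req#16 t=27ms: ALLOW
  req#17 t=27ms: DENY
  req#18 t=30ms: ALLOW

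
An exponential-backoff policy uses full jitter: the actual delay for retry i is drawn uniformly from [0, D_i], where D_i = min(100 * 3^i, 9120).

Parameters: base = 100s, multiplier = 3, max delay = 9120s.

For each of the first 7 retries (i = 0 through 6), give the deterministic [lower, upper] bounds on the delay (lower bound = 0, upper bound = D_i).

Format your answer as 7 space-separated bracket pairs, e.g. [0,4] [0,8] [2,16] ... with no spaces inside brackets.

Computing bounds per retry:
  i=0: D_i=min(100*3^0,9120)=100, bounds=[0,100]
  i=1: D_i=min(100*3^1,9120)=300, bounds=[0,300]
  i=2: D_i=min(100*3^2,9120)=900, bounds=[0,900]
  i=3: D_i=min(100*3^3,9120)=2700, bounds=[0,2700]
  i=4: D_i=min(100*3^4,9120)=8100, bounds=[0,8100]
  i=5: D_i=min(100*3^5,9120)=9120, bounds=[0,9120]
  i=6: D_i=min(100*3^6,9120)=9120, bounds=[0,9120]

Answer: [0,100] [0,300] [0,900] [0,2700] [0,8100] [0,9120] [0,9120]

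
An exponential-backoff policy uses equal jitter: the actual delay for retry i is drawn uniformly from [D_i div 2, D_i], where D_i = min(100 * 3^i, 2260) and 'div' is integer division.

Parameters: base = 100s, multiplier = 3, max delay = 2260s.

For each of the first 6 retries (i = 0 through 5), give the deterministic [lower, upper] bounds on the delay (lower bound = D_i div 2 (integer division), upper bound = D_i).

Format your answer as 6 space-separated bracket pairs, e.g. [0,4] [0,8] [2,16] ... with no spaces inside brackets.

Computing bounds per retry:
  i=0: D_i=min(100*3^0,2260)=100, bounds=[50,100]
  i=1: D_i=min(100*3^1,2260)=300, bounds=[150,300]
  i=2: D_i=min(100*3^2,2260)=900, bounds=[450,900]
  i=3: D_i=min(100*3^3,2260)=2260, bounds=[1130,2260]
  i=4: D_i=min(100*3^4,2260)=2260, bounds=[1130,2260]
  i=5: D_i=min(100*3^5,2260)=2260, bounds=[1130,2260]

Answer: [50,100] [150,300] [450,900] [1130,2260] [1130,2260] [1130,2260]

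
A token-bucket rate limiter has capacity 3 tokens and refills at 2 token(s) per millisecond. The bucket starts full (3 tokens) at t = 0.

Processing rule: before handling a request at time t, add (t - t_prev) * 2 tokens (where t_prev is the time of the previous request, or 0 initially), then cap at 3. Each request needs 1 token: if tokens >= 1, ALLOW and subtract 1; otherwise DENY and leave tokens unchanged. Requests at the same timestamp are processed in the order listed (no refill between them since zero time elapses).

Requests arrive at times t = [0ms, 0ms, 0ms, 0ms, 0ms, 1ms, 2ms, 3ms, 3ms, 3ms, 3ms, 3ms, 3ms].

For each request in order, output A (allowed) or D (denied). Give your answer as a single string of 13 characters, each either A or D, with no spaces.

Simulating step by step:
  req#1 t=0ms: ALLOW
  req#2 t=0ms: ALLOW
  req#3 t=0ms: ALLOW
  req#4 t=0ms: DENY
  req#5 t=0ms: DENY
  req#6 t=1ms: ALLOW
  req#7 t=2ms: ALLOW
  req#8 t=3ms: ALLOW
  req#9 t=3ms: ALLOW
  req#10 t=3ms: ALLOW
  req#11 t=3ms: DENY
  req#12 t=3ms: DENY
  req#13 t=3ms: DENY

Answer: AAADDAAAAADDD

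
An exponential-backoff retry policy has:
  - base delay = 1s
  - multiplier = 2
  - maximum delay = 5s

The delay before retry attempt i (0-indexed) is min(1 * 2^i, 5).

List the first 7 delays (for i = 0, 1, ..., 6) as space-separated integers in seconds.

Answer: 1 2 4 5 5 5 5

Derivation:
Computing each delay:
  i=0: min(1*2^0, 5) = 1
  i=1: min(1*2^1, 5) = 2
  i=2: min(1*2^2, 5) = 4
  i=3: min(1*2^3, 5) = 5
  i=4: min(1*2^4, 5) = 5
  i=5: min(1*2^5, 5) = 5
  i=6: min(1*2^6, 5) = 5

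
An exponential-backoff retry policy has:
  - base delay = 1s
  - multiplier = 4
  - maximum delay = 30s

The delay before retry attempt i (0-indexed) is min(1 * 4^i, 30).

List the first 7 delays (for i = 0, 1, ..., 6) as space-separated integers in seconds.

Answer: 1 4 16 30 30 30 30

Derivation:
Computing each delay:
  i=0: min(1*4^0, 30) = 1
  i=1: min(1*4^1, 30) = 4
  i=2: min(1*4^2, 30) = 16
  i=3: min(1*4^3, 30) = 30
  i=4: min(1*4^4, 30) = 30
  i=5: min(1*4^5, 30) = 30
  i=6: min(1*4^6, 30) = 30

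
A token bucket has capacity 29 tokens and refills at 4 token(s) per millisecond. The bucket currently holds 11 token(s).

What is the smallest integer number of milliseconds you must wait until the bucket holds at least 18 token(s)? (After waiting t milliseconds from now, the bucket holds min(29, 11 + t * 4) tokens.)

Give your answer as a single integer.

Need 11 + t * 4 >= 18, so t >= 7/4.
Smallest integer t = ceil(7/4) = 2.

Answer: 2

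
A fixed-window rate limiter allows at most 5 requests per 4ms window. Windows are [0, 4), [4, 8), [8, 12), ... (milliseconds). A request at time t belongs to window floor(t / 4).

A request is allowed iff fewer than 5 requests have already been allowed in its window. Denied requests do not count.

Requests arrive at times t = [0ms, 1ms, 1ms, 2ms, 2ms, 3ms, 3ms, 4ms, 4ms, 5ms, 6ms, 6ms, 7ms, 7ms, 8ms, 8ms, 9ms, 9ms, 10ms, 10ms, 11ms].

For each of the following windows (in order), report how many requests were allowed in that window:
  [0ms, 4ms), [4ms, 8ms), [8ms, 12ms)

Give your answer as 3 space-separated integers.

Answer: 5 5 5

Derivation:
Processing requests:
  req#1 t=0ms (window 0): ALLOW
  req#2 t=1ms (window 0): ALLOW
  req#3 t=1ms (window 0): ALLOW
  req#4 t=2ms (window 0): ALLOW
  req#5 t=2ms (window 0): ALLOW
  req#6 t=3ms (window 0): DENY
  req#7 t=3ms (window 0): DENY
  req#8 t=4ms (window 1): ALLOW
  req#9 t=4ms (window 1): ALLOW
  req#10 t=5ms (window 1): ALLOW
  req#11 t=6ms (window 1): ALLOW
  req#12 t=6ms (window 1): ALLOW
  req#13 t=7ms (window 1): DENY
  req#14 t=7ms (window 1): DENY
  req#15 t=8ms (window 2): ALLOW
  req#16 t=8ms (window 2): ALLOW
  req#17 t=9ms (window 2): ALLOW
  req#18 t=9ms (window 2): ALLOW
  req#19 t=10ms (window 2): ALLOW
  req#20 t=10ms (window 2): DENY
  req#21 t=11ms (window 2): DENY

Allowed counts by window: 5 5 5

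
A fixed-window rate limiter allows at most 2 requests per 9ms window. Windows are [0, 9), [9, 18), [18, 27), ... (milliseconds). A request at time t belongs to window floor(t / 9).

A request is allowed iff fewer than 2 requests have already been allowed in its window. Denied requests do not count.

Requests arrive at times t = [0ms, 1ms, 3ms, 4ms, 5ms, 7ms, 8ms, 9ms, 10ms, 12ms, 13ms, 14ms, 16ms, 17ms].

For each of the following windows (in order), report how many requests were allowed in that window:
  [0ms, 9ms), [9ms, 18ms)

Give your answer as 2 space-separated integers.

Processing requests:
  req#1 t=0ms (window 0): ALLOW
  req#2 t=1ms (window 0): ALLOW
  req#3 t=3ms (window 0): DENY
  req#4 t=4ms (window 0): DENY
  req#5 t=5ms (window 0): DENY
  req#6 t=7ms (window 0): DENY
  req#7 t=8ms (window 0): DENY
  req#8 t=9ms (window 1): ALLOW
  req#9 t=10ms (window 1): ALLOW
  req#10 t=12ms (window 1): DENY
  req#11 t=13ms (window 1): DENY
  req#12 t=14ms (window 1): DENY
  req#13 t=16ms (window 1): DENY
  req#14 t=17ms (window 1): DENY

Allowed counts by window: 2 2

Answer: 2 2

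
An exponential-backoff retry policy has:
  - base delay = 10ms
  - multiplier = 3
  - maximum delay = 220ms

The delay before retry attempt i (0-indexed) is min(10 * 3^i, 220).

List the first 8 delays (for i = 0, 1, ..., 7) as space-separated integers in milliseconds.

Answer: 10 30 90 220 220 220 220 220

Derivation:
Computing each delay:
  i=0: min(10*3^0, 220) = 10
  i=1: min(10*3^1, 220) = 30
  i=2: min(10*3^2, 220) = 90
  i=3: min(10*3^3, 220) = 220
  i=4: min(10*3^4, 220) = 220
  i=5: min(10*3^5, 220) = 220
  i=6: min(10*3^6, 220) = 220
  i=7: min(10*3^7, 220) = 220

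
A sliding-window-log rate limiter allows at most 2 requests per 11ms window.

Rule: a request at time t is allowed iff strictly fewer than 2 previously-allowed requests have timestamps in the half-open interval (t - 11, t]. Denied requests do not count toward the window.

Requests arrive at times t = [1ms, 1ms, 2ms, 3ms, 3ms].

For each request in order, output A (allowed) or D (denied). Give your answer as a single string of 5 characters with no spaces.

Tracking allowed requests in the window:
  req#1 t=1ms: ALLOW
  req#2 t=1ms: ALLOW
  req#3 t=2ms: DENY
  req#4 t=3ms: DENY
  req#5 t=3ms: DENY

Answer: AADDD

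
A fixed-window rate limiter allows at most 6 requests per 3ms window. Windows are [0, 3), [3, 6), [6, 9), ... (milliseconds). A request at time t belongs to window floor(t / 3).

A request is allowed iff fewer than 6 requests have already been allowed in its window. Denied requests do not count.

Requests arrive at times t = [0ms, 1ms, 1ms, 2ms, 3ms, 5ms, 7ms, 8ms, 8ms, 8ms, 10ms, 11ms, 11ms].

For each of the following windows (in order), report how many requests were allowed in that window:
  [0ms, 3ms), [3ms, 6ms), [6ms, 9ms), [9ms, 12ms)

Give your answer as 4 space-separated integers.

Processing requests:
  req#1 t=0ms (window 0): ALLOW
  req#2 t=1ms (window 0): ALLOW
  req#3 t=1ms (window 0): ALLOW
  req#4 t=2ms (window 0): ALLOW
  req#5 t=3ms (window 1): ALLOW
  req#6 t=5ms (window 1): ALLOW
  req#7 t=7ms (window 2): ALLOW
  req#8 t=8ms (window 2): ALLOW
  req#9 t=8ms (window 2): ALLOW
  req#10 t=8ms (window 2): ALLOW
  req#11 t=10ms (window 3): ALLOW
  req#12 t=11ms (window 3): ALLOW
  req#13 t=11ms (window 3): ALLOW

Allowed counts by window: 4 2 4 3

Answer: 4 2 4 3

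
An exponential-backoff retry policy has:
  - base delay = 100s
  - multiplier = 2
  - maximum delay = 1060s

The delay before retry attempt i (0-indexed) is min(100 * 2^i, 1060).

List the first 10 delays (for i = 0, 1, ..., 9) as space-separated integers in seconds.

Answer: 100 200 400 800 1060 1060 1060 1060 1060 1060

Derivation:
Computing each delay:
  i=0: min(100*2^0, 1060) = 100
  i=1: min(100*2^1, 1060) = 200
  i=2: min(100*2^2, 1060) = 400
  i=3: min(100*2^3, 1060) = 800
  i=4: min(100*2^4, 1060) = 1060
  i=5: min(100*2^5, 1060) = 1060
  i=6: min(100*2^6, 1060) = 1060
  i=7: min(100*2^7, 1060) = 1060
  i=8: min(100*2^8, 1060) = 1060
  i=9: min(100*2^9, 1060) = 1060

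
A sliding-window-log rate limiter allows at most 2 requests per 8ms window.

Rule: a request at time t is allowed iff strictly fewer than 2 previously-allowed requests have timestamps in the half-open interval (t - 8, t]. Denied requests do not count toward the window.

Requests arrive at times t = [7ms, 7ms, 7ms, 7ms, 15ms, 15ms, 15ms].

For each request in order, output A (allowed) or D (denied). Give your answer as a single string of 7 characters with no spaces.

Answer: AADDAAD

Derivation:
Tracking allowed requests in the window:
  req#1 t=7ms: ALLOW
  req#2 t=7ms: ALLOW
  req#3 t=7ms: DENY
  req#4 t=7ms: DENY
  req#5 t=15ms: ALLOW
  req#6 t=15ms: ALLOW
  req#7 t=15ms: DENY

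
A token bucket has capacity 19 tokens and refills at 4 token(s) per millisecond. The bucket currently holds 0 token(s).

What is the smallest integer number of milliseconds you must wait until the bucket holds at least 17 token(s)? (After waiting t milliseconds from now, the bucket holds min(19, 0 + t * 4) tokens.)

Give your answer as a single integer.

Answer: 5

Derivation:
Need 0 + t * 4 >= 17, so t >= 17/4.
Smallest integer t = ceil(17/4) = 5.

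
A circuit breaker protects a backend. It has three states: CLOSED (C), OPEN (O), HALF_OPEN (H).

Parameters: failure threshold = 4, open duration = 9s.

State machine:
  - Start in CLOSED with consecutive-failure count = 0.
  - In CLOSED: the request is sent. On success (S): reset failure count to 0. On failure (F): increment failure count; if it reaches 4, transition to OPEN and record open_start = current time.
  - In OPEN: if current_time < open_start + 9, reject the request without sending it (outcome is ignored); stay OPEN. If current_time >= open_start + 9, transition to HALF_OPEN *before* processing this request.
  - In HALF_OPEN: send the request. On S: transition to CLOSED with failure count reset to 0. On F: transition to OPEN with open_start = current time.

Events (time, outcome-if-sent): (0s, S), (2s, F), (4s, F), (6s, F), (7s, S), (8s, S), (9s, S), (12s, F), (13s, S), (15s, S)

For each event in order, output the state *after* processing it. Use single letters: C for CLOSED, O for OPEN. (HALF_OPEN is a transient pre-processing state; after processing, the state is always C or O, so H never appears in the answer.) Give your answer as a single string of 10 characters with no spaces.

State after each event:
  event#1 t=0s outcome=S: state=CLOSED
  event#2 t=2s outcome=F: state=CLOSED
  event#3 t=4s outcome=F: state=CLOSED
  event#4 t=6s outcome=F: state=CLOSED
  event#5 t=7s outcome=S: state=CLOSED
  event#6 t=8s outcome=S: state=CLOSED
  event#7 t=9s outcome=S: state=CLOSED
  event#8 t=12s outcome=F: state=CLOSED
  event#9 t=13s outcome=S: state=CLOSED
  event#10 t=15s outcome=S: state=CLOSED

Answer: CCCCCCCCCC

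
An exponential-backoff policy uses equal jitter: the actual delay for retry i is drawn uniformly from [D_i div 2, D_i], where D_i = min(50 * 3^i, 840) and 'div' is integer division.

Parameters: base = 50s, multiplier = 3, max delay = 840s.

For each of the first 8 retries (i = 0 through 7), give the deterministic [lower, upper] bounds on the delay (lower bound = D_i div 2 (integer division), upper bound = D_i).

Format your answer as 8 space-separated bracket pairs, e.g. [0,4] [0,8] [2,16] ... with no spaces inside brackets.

Computing bounds per retry:
  i=0: D_i=min(50*3^0,840)=50, bounds=[25,50]
  i=1: D_i=min(50*3^1,840)=150, bounds=[75,150]
  i=2: D_i=min(50*3^2,840)=450, bounds=[225,450]
  i=3: D_i=min(50*3^3,840)=840, bounds=[420,840]
  i=4: D_i=min(50*3^4,840)=840, bounds=[420,840]
  i=5: D_i=min(50*3^5,840)=840, bounds=[420,840]
  i=6: D_i=min(50*3^6,840)=840, bounds=[420,840]
  i=7: D_i=min(50*3^7,840)=840, bounds=[420,840]

Answer: [25,50] [75,150] [225,450] [420,840] [420,840] [420,840] [420,840] [420,840]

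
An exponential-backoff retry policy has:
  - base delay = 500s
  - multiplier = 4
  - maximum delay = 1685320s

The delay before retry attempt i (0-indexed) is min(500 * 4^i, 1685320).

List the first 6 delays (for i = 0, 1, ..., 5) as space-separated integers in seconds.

Answer: 500 2000 8000 32000 128000 512000

Derivation:
Computing each delay:
  i=0: min(500*4^0, 1685320) = 500
  i=1: min(500*4^1, 1685320) = 2000
  i=2: min(500*4^2, 1685320) = 8000
  i=3: min(500*4^3, 1685320) = 32000
  i=4: min(500*4^4, 1685320) = 128000
  i=5: min(500*4^5, 1685320) = 512000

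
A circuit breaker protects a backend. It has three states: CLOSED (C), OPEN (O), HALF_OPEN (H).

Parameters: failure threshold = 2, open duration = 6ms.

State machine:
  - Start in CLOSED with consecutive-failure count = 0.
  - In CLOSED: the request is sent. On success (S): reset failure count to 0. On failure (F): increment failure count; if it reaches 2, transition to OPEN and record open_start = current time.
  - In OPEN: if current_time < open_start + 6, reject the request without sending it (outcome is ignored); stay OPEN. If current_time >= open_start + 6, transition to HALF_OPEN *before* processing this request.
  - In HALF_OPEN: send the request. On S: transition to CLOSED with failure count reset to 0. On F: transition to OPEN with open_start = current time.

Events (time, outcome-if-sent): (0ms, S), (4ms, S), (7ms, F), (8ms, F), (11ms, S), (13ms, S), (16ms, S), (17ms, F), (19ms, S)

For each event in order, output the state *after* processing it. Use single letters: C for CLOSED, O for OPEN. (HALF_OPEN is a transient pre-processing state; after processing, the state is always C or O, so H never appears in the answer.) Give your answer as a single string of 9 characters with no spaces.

State after each event:
  event#1 t=0ms outcome=S: state=CLOSED
  event#2 t=4ms outcome=S: state=CLOSED
  event#3 t=7ms outcome=F: state=CLOSED
  event#4 t=8ms outcome=F: state=OPEN
  event#5 t=11ms outcome=S: state=OPEN
  event#6 t=13ms outcome=S: state=OPEN
  event#7 t=16ms outcome=S: state=CLOSED
  event#8 t=17ms outcome=F: state=CLOSED
  event#9 t=19ms outcome=S: state=CLOSED

Answer: CCCOOOCCC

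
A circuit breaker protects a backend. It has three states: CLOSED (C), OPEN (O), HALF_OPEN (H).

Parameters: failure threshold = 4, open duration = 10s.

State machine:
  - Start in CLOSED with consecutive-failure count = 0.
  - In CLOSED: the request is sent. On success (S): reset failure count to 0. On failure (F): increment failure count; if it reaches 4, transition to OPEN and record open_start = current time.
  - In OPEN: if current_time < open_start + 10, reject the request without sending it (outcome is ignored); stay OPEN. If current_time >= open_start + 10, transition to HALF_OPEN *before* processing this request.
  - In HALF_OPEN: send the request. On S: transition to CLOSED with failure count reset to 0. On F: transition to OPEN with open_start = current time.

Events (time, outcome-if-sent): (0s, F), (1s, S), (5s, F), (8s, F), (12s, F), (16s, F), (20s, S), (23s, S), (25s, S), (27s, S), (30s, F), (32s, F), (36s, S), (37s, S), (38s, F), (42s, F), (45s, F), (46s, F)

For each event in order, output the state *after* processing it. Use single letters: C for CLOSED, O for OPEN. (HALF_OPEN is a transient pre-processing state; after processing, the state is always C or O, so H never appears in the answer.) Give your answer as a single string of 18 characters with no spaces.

State after each event:
  event#1 t=0s outcome=F: state=CLOSED
  event#2 t=1s outcome=S: state=CLOSED
  event#3 t=5s outcome=F: state=CLOSED
  event#4 t=8s outcome=F: state=CLOSED
  event#5 t=12s outcome=F: state=CLOSED
  event#6 t=16s outcome=F: state=OPEN
  event#7 t=20s outcome=S: state=OPEN
  event#8 t=23s outcome=S: state=OPEN
  event#9 t=25s outcome=S: state=OPEN
  event#10 t=27s outcome=S: state=CLOSED
  event#11 t=30s outcome=F: state=CLOSED
  event#12 t=32s outcome=F: state=CLOSED
  event#13 t=36s outcome=S: state=CLOSED
  event#14 t=37s outcome=S: state=CLOSED
  event#15 t=38s outcome=F: state=CLOSED
  event#16 t=42s outcome=F: state=CLOSED
  event#17 t=45s outcome=F: state=CLOSED
  event#18 t=46s outcome=F: state=OPEN

Answer: CCCCCOOOOCCCCCCCCO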